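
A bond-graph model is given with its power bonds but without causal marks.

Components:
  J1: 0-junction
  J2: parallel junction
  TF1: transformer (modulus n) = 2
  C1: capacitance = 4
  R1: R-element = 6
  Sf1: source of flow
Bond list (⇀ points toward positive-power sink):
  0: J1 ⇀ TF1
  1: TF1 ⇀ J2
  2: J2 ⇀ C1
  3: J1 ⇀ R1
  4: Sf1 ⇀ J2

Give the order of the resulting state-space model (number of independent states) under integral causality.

bond 4 stroke→Sf1  (Sf1: flow source, stroke at near end)
bond 2 stroke→J2  (prefer integral on C1)
bond 1 stroke→TF1  (0-jn J2 has e-setter on 2)
bond 0 stroke→J1  (TF TF1: opposite of bond 1)
bond 3 stroke→R1  (J1: bond 0 brought effort, rest push out)

1  (C1 all integral)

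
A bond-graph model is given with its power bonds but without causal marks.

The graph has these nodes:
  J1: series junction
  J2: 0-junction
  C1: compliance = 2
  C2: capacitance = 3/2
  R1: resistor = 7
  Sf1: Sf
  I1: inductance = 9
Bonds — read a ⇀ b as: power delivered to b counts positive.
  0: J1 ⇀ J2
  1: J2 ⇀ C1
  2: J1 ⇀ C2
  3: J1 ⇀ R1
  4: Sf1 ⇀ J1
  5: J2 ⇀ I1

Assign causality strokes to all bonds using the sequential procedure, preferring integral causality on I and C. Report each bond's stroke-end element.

b0 →J1
b1 →J2
b2 →J1
b3 →J1
b4 →Sf1
b5 →I1

bond 4 →Sf1  (Sf1 fixes flow; stroke at Sf1)
bond 0 →J1  (J1: bond 4 brought flow, rest push out)
bond 2 →J1  (J1: bond 4 brought flow, rest push out)
bond 3 →J1  (J1 flow already set via bond 4)
bond 1 →J2  (prefer integral on C1)
bond 5 →I1  (J2: bond 1 brought effort, rest push out)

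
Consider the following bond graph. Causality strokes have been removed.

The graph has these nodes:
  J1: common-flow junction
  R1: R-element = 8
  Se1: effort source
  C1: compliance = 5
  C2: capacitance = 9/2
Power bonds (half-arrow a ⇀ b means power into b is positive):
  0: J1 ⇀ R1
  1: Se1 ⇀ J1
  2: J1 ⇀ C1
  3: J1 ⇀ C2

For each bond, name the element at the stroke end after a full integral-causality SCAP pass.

b1 |J1  (Se1: effort source, stroke at far end)
b2 |J1  (C1 outputs effort q/C1)
b3 |J1  (C2: C, integral causality)
b0 |R1  (only one flow-in slot at J1)

β0 stroke→R1
β1 stroke→J1
β2 stroke→J1
β3 stroke→J1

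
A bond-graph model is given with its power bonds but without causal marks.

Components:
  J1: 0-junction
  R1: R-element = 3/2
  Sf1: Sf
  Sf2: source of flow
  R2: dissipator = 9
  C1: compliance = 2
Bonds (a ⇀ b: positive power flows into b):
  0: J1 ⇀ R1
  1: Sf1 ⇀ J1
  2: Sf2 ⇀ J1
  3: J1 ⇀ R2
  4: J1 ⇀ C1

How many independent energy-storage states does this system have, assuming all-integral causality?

#1 stroke at Sf1  (Sf1 fixes flow; stroke at Sf1)
#2 stroke at Sf2  (source Sf2 imposes f)
#4 stroke at J1  (prefer integral on C1)
#0 stroke at R1  (0-jn J1 has e-setter on 4)
#3 stroke at R2  (J1: bond 4 brought effort, rest push out)

1  (C1 all integral)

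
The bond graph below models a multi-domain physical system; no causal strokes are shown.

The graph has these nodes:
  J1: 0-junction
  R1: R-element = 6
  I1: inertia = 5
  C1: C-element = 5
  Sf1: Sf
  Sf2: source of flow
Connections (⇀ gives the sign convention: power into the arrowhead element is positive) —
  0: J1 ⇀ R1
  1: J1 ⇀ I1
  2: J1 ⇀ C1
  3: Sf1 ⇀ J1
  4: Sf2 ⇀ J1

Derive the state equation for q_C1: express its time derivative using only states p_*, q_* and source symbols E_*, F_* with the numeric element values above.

b3 stroke at Sf1  (Sf1: flow source, stroke at near end)
b4 stroke at Sf2  (Sf2 (Sf) sets flow on bond)
b1 stroke at I1  (prefer integral on I1)
b2 stroke at J1  (prefer integral on C1)
b0 stroke at R1  (J1 effort already set via bond 2)

dq_C1/dt = F_Sf1 + F_Sf2 - p_I1/5 - q_C1/30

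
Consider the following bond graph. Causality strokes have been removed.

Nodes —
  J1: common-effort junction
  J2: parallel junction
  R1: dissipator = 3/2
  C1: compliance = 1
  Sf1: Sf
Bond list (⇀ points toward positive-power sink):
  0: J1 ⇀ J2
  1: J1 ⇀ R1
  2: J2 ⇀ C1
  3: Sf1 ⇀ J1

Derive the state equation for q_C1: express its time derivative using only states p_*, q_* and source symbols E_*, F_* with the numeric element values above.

β3 |Sf1  (source Sf1 imposes f)
β2 |J2  (C1: C, integral causality)
β0 |J1  (0-jn J2 has e-setter on 2)
β1 |R1  (J1 effort already set via bond 0)

dq_C1/dt = F_Sf1 - 2*q_C1/3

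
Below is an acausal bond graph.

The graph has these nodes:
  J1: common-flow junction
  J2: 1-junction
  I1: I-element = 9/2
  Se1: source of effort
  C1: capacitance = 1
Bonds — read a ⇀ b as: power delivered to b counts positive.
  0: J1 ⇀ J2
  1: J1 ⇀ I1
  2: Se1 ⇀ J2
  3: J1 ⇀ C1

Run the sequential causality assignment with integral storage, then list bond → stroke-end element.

b0 stroke→J1
b1 stroke→I1
b2 stroke→J2
b3 stroke→J1

β2 stroke at J2  (Se1 fixes effort; stroke away)
β0 stroke at J1  (J2 needs exactly one f-in)
β1 stroke at I1  (I1 outputs flow p/I1)
β3 stroke at J1  (J1: bond 1 brought flow, rest push out)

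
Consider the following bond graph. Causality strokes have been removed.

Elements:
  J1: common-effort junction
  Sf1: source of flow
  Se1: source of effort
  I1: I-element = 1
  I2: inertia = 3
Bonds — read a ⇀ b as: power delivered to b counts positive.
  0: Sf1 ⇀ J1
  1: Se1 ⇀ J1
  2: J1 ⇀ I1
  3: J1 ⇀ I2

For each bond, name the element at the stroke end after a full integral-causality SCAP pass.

#0 stroke→Sf1  (source Sf1 imposes f)
#1 stroke→J1  (Se1 (Se) sets effort on bond)
#2 stroke→I1  (0-jn J1 has e-setter on 1)
#3 stroke→I2  (0-jn J1 has e-setter on 1)

β0 stroke at Sf1
β1 stroke at J1
β2 stroke at I1
β3 stroke at I2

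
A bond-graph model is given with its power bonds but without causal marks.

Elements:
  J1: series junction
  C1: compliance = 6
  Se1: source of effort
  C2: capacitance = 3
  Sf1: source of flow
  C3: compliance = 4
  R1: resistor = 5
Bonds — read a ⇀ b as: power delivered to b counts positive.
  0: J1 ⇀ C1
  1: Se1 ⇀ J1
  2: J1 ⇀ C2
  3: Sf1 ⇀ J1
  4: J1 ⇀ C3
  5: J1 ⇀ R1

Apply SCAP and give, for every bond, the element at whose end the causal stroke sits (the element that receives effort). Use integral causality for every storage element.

β0 stroke→J1
β1 stroke→J1
β2 stroke→J1
β3 stroke→Sf1
β4 stroke→J1
β5 stroke→J1

β1 |J1  (source Se1 imposes e)
β3 |Sf1  (source Sf1 imposes f)
β0 |J1  (common-f at J1 fixed by 3)
β2 |J1  (common-f at J1 fixed by 3)
β4 |J1  (J1 flow already set via bond 3)
β5 |J1  (common-f at J1 fixed by 3)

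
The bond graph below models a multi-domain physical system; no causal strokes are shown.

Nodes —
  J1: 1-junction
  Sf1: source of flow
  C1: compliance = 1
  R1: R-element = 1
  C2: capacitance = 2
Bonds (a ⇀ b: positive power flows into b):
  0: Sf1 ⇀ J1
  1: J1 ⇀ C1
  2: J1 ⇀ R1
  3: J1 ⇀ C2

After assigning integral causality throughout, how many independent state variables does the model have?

β0 stroke at Sf1  (source Sf1 imposes f)
β1 stroke at J1  (J1 flow already set via bond 0)
β2 stroke at J1  (J1 flow already set via bond 0)
β3 stroke at J1  (J1: bond 0 brought flow, rest push out)

2  (C1, C2 all integral)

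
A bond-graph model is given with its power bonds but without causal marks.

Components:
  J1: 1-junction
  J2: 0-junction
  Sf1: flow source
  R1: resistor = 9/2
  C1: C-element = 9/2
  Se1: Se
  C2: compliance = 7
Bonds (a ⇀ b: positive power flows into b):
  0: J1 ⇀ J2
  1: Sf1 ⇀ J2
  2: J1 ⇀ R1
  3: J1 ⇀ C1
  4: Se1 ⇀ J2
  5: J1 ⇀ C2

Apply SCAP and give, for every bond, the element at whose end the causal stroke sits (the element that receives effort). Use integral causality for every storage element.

#1 →Sf1  (source Sf1 imposes f)
#4 →J2  (Se1 fixes effort; stroke away)
#0 →J1  (0-jn J2 has e-setter on 4)
#3 →J1  (prefer integral on C1)
#5 →J1  (C2: C, integral causality)
#2 →R1  (closing 1-jn rule on J1)

β0 →J1
β1 →Sf1
β2 →R1
β3 →J1
β4 →J2
β5 →J1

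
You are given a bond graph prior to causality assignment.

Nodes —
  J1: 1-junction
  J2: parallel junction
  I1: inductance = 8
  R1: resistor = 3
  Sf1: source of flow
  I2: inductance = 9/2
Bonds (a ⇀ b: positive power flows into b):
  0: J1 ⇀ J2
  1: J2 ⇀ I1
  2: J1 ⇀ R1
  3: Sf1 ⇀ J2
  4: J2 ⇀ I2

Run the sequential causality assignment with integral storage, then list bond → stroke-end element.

b3 stroke→Sf1  (Sf1: flow source, stroke at near end)
b1 stroke→I1  (prefer integral on I1)
b4 stroke→I2  (I2: I, integral causality)
b0 stroke→J2  (closing 0-jn rule on J2)
b2 stroke→J1  (J1 flow already set via bond 0)

β0 →J2
β1 →I1
β2 →J1
β3 →Sf1
β4 →I2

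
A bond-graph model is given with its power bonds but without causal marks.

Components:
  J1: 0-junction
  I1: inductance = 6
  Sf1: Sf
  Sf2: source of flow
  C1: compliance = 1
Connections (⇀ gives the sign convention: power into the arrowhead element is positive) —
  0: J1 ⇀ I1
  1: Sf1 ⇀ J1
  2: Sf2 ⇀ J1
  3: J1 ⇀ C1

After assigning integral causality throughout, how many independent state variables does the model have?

2  (C1, I1 all integral)

#1 stroke→Sf1  (Sf1 (Sf) sets flow on bond)
#2 stroke→Sf2  (Sf2 (Sf) sets flow on bond)
#0 stroke→I1  (I1: I, integral causality)
#3 stroke→J1  (closing 0-jn rule on J1)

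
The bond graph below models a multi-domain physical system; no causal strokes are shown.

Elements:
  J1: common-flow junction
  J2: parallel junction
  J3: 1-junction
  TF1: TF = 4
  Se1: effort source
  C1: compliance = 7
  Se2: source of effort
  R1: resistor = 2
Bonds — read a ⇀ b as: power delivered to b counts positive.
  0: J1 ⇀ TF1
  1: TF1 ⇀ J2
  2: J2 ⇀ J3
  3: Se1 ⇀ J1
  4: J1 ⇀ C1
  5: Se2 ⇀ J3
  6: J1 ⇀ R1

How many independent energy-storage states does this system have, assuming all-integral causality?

#3 →J1  (source Se1 imposes e)
#5 →J3  (Se2 (Se) sets effort on bond)
#2 →J2  (only one flow-in slot at J3)
#1 →TF1  (0-jn J2 has e-setter on 2)
#0 →J1  (TF TF1: opposite of bond 1)
#4 →J1  (C1: C, integral causality)
#6 →R1  (J1 needs exactly one f-in)

1  (C1 all integral)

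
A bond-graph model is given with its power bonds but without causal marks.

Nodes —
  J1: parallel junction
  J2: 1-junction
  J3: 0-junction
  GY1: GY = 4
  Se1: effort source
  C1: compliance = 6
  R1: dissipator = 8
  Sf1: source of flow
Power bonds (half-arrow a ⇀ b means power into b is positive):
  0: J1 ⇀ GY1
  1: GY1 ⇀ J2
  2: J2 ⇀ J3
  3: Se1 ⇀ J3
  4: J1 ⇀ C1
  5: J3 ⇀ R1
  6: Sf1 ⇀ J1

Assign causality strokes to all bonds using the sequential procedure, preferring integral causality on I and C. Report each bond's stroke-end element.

bond 0 stroke at GY1
bond 1 stroke at GY1
bond 2 stroke at J2
bond 3 stroke at J3
bond 4 stroke at J1
bond 5 stroke at R1
bond 6 stroke at Sf1

β3 stroke→J3  (Se1: effort source, stroke at far end)
β6 stroke→Sf1  (Sf1: flow source, stroke at near end)
β2 stroke→J2  (common-e at J3 fixed by 3)
β5 stroke→R1  (0-jn J3 has e-setter on 3)
β1 stroke→GY1  (closing 1-jn rule on J2)
β0 stroke→GY1  (GY1: gyrator matches bond 1)
β4 stroke→J1  (only one effort-in slot at J1)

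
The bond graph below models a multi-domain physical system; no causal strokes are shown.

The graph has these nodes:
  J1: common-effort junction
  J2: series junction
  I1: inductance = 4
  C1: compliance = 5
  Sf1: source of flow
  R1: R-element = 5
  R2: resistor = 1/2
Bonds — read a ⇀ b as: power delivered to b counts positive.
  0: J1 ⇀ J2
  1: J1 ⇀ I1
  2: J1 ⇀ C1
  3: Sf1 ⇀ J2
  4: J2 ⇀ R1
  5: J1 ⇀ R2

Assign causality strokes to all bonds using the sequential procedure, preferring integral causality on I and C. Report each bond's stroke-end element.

b0 |J2
b1 |I1
b2 |J1
b3 |Sf1
b4 |J2
b5 |R2

#3 →Sf1  (Sf1 (Sf) sets flow on bond)
#0 →J2  (1-jn J2 has f-setter on 3)
#4 →J2  (J2: bond 3 brought flow, rest push out)
#1 →I1  (I1: I, integral causality)
#2 →J1  (C1 integral (e out))
#5 →R2  (0-jn J1 has e-setter on 2)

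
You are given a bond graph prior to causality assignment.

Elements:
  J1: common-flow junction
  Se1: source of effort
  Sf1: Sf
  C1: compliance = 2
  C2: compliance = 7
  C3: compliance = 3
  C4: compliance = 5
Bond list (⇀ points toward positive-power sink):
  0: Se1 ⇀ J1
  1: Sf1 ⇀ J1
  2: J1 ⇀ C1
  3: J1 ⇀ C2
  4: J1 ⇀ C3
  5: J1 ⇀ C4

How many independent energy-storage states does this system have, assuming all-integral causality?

4  (C1, C2, C3, C4 all integral)

β0 |J1  (Se1 fixes effort; stroke away)
β1 |Sf1  (Sf1: flow source, stroke at near end)
β2 |J1  (common-f at J1 fixed by 1)
β3 |J1  (J1: bond 1 brought flow, rest push out)
β4 |J1  (J1 flow already set via bond 1)
β5 |J1  (J1: bond 1 brought flow, rest push out)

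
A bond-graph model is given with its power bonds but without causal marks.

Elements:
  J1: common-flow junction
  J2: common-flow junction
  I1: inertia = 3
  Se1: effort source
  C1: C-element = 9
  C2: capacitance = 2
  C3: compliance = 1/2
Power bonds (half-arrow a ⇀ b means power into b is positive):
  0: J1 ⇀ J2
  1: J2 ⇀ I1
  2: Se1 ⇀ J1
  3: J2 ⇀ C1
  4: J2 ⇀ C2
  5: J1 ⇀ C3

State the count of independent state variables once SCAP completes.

4  (C1, C2, C3, I1 all integral)

β2 →J1  (Se1: effort source, stroke at far end)
β1 →I1  (prefer integral on I1)
β0 →J2  (J2 flow already set via bond 1)
β3 →J2  (J2 flow already set via bond 1)
β4 →J2  (J2 flow already set via bond 1)
β5 →J1  (J1 flow already set via bond 0)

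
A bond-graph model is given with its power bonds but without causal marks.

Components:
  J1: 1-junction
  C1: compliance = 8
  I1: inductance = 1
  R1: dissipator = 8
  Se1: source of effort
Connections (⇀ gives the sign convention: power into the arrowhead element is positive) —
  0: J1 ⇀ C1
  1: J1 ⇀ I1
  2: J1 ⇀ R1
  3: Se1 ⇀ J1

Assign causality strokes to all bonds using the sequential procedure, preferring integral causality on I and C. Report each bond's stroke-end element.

#0 stroke→J1
#1 stroke→I1
#2 stroke→J1
#3 stroke→J1

#3 stroke at J1  (source Se1 imposes e)
#0 stroke at J1  (C1: C, integral causality)
#1 stroke at I1  (prefer integral on I1)
#2 stroke at J1  (common-f at J1 fixed by 1)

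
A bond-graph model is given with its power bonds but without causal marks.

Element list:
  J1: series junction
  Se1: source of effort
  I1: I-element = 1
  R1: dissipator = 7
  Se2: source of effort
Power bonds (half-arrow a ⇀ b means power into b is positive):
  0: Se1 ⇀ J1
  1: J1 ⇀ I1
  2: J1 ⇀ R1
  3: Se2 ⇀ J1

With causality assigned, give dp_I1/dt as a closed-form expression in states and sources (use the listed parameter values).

β0 →J1  (Se1 (Se) sets effort on bond)
β3 →J1  (Se2: effort source, stroke at far end)
β1 →I1  (I1 integral (f out))
β2 →J1  (J1 flow already set via bond 1)

dp_I1/dt = E_Se1 + E_Se2 - 7*p_I1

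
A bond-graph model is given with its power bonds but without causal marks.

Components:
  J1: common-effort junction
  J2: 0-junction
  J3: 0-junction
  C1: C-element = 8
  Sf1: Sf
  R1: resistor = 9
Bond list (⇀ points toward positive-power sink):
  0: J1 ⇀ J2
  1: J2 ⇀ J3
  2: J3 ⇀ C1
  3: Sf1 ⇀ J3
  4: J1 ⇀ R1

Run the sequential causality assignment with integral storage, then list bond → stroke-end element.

b3 stroke at Sf1  (source Sf1 imposes f)
b2 stroke at J3  (C1 integral (e out))
b1 stroke at J2  (J3 effort already set via bond 2)
b0 stroke at J1  (J2 effort already set via bond 1)
b4 stroke at R1  (J1: bond 0 brought effort, rest push out)

β0 stroke at J1
β1 stroke at J2
β2 stroke at J3
β3 stroke at Sf1
β4 stroke at R1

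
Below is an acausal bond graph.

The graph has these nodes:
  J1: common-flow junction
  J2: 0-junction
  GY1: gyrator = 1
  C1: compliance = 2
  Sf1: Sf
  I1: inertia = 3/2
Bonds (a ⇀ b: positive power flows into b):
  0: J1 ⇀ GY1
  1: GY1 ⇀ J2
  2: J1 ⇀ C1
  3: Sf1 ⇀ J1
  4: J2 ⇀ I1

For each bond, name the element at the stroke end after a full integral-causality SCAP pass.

b0 stroke→J1
b1 stroke→J2
b2 stroke→J1
b3 stroke→Sf1
b4 stroke→I1

β3 →Sf1  (Sf1: flow source, stroke at near end)
β0 →J1  (common-f at J1 fixed by 3)
β2 →J1  (1-jn J1 has f-setter on 3)
β1 →J2  (GY GY1: same side as bond 0)
β4 →I1  (common-e at J2 fixed by 1)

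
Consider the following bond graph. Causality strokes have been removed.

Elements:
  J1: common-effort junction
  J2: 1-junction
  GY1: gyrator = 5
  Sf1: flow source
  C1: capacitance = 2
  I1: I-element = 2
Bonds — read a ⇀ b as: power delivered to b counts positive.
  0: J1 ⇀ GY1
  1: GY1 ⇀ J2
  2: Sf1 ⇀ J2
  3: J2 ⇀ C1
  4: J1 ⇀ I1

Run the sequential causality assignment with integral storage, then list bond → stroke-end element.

b2 →Sf1  (source Sf1 imposes f)
b1 →J2  (1-jn J2 has f-setter on 2)
b3 →J2  (J2 flow already set via bond 2)
b0 →J1  (through GY1, causality inverts; strokes same side of GY1)
b4 →I1  (J1 effort already set via bond 0)

#0 stroke at J1
#1 stroke at J2
#2 stroke at Sf1
#3 stroke at J2
#4 stroke at I1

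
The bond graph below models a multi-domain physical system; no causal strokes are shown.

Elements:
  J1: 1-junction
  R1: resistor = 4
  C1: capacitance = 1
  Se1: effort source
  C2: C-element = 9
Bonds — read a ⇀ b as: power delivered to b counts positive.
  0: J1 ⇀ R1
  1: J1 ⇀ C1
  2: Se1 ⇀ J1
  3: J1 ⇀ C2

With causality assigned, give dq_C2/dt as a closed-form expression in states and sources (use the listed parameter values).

#2 stroke→J1  (Se1: effort source, stroke at far end)
#1 stroke→J1  (C1: C, integral causality)
#3 stroke→J1  (C2: C, integral causality)
#0 stroke→R1  (only one flow-in slot at J1)

dq_C2/dt = E_Se1/4 - q_C1/4 - q_C2/36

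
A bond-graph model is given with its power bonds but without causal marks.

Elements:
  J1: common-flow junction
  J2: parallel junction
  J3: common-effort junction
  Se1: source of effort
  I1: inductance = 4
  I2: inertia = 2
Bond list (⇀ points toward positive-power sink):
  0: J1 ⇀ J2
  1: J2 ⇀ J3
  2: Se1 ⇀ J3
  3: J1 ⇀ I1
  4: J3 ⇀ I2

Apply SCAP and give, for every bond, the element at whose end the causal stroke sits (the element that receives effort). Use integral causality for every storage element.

#2 →J3  (Se1 fixes effort; stroke away)
#1 →J2  (0-jn J3 has e-setter on 2)
#4 →I2  (J3 effort already set via bond 2)
#0 →J1  (0-jn J2 has e-setter on 1)
#3 →I1  (only one flow-in slot at J1)

#0 |J1
#1 |J2
#2 |J3
#3 |I1
#4 |I2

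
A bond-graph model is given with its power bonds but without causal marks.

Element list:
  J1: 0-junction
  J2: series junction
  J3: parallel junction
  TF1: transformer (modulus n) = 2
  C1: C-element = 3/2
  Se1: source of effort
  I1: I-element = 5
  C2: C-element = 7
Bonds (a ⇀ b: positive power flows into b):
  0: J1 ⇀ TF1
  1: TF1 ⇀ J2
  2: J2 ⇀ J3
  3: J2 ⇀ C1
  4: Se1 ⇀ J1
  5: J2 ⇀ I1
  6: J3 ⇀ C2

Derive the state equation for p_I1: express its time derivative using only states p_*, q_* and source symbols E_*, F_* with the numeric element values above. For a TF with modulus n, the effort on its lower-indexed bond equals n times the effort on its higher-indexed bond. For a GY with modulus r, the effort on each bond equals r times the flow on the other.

dp_I1/dt = E_Se1/2 - 2*q_C1/3 - q_C2/7

β4 →J1  (Se1: effort source, stroke at far end)
β0 →TF1  (J1: bond 4 brought effort, rest push out)
β1 →J2  (TF1: transformer flips bond 0)
β3 →J2  (prefer integral on C1)
β5 →I1  (I1 outputs flow p/I1)
β2 →J2  (J2 flow already set via bond 5)
β6 →J3  (J3: last free bond brings effort in)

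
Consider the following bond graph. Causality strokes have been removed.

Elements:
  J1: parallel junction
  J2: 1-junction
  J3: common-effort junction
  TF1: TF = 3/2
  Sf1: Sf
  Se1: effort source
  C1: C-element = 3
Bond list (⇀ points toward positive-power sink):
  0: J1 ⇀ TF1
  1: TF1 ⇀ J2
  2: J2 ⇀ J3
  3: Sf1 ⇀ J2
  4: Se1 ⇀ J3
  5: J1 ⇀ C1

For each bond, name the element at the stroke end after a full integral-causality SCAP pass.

β0 stroke at TF1
β1 stroke at J2
β2 stroke at J2
β3 stroke at Sf1
β4 stroke at J3
β5 stroke at J1

b3 stroke→Sf1  (source Sf1 imposes f)
b4 stroke→J3  (Se1 (Se) sets effort on bond)
b1 stroke→J2  (1-jn J2 has f-setter on 3)
b2 stroke→J2  (J2 flow already set via bond 3)
b0 stroke→TF1  (TF1: transformer flips bond 1)
b5 stroke→J1  (J1 needs exactly one e-in)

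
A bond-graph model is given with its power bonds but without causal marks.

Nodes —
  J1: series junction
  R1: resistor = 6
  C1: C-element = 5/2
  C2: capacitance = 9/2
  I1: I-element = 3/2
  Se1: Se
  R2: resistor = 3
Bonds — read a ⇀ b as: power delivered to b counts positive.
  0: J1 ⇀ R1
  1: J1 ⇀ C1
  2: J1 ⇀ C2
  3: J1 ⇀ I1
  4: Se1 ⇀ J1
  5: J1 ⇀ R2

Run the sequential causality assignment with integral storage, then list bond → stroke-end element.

bond 4 stroke at J1  (Se1 (Se) sets effort on bond)
bond 1 stroke at J1  (C1 integral (e out))
bond 2 stroke at J1  (prefer integral on C2)
bond 3 stroke at I1  (prefer integral on I1)
bond 0 stroke at J1  (1-jn J1 has f-setter on 3)
bond 5 stroke at J1  (1-jn J1 has f-setter on 3)

bond 0 →J1
bond 1 →J1
bond 2 →J1
bond 3 →I1
bond 4 →J1
bond 5 →J1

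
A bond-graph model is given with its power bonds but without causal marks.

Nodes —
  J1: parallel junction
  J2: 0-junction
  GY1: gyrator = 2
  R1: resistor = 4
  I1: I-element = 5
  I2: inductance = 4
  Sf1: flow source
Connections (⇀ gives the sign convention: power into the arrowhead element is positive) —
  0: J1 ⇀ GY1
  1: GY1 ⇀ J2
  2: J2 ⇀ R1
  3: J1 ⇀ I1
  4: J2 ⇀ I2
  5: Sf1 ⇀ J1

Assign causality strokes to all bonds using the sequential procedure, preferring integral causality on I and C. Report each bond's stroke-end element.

b5 →Sf1  (source Sf1 imposes f)
b3 →I1  (I1 integral (f out))
b0 →J1  (J1 needs exactly one e-in)
b1 →J2  (GY GY1: same side as bond 0)
b2 →R1  (common-e at J2 fixed by 1)
b4 →I2  (J2 effort already set via bond 1)

bond 0 stroke at J1
bond 1 stroke at J2
bond 2 stroke at R1
bond 3 stroke at I1
bond 4 stroke at I2
bond 5 stroke at Sf1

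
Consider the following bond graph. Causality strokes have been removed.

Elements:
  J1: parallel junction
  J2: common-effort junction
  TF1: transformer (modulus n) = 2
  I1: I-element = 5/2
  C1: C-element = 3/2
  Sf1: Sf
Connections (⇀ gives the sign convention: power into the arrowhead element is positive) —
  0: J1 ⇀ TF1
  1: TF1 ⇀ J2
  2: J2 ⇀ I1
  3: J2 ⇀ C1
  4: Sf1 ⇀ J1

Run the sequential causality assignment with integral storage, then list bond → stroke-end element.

b0 |J1
b1 |TF1
b2 |I1
b3 |J2
b4 |Sf1

b4 →Sf1  (source Sf1 imposes f)
b0 →J1  (J1: last free bond brings effort in)
b1 →TF1  (TF1 one-in-one-out from 0)
b2 →I1  (I1 integral (f out))
b3 →J2  (J2 needs exactly one e-in)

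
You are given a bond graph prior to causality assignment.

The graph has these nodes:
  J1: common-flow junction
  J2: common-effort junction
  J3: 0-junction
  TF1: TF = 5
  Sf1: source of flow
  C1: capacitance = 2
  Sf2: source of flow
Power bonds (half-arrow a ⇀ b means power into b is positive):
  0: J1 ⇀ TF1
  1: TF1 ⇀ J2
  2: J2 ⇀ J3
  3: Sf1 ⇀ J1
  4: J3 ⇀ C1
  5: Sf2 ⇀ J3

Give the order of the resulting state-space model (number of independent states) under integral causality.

1  (C1 all integral)

b3 stroke at Sf1  (Sf1 (Sf) sets flow on bond)
b5 stroke at Sf2  (Sf2: flow source, stroke at near end)
b0 stroke at J1  (common-f at J1 fixed by 3)
b1 stroke at TF1  (TF TF1: opposite of bond 0)
b2 stroke at J2  (J2 needs exactly one e-in)
b4 stroke at J3  (J3: last free bond brings effort in)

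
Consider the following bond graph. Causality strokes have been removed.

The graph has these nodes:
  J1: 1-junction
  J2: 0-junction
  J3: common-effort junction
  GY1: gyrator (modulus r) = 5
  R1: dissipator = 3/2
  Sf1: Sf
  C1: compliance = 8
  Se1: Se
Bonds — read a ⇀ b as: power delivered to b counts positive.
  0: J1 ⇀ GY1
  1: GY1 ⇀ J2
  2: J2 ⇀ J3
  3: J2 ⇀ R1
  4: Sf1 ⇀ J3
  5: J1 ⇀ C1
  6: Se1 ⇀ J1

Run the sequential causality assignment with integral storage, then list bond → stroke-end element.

bond 4 stroke at Sf1  (source Sf1 imposes f)
bond 6 stroke at J1  (Se1 fixes effort; stroke away)
bond 2 stroke at J3  (only one effort-in slot at J3)
bond 5 stroke at J1  (C1 integral (e out))
bond 0 stroke at GY1  (J1 needs exactly one f-in)
bond 1 stroke at GY1  (GY1: gyrator matches bond 0)
bond 3 stroke at J2  (closing 0-jn rule on J2)

b0 stroke at GY1
b1 stroke at GY1
b2 stroke at J3
b3 stroke at J2
b4 stroke at Sf1
b5 stroke at J1
b6 stroke at J1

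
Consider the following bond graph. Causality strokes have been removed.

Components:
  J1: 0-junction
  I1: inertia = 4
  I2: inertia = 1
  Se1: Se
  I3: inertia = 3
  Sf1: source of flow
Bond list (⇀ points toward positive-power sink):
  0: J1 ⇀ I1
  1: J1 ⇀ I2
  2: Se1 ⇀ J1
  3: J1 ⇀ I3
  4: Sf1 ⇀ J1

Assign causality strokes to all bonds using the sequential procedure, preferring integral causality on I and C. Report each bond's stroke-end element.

bond 0 stroke at I1
bond 1 stroke at I2
bond 2 stroke at J1
bond 3 stroke at I3
bond 4 stroke at Sf1

β2 stroke at J1  (Se1 fixes effort; stroke away)
β4 stroke at Sf1  (Sf1: flow source, stroke at near end)
β0 stroke at I1  (common-e at J1 fixed by 2)
β1 stroke at I2  (0-jn J1 has e-setter on 2)
β3 stroke at I3  (J1 effort already set via bond 2)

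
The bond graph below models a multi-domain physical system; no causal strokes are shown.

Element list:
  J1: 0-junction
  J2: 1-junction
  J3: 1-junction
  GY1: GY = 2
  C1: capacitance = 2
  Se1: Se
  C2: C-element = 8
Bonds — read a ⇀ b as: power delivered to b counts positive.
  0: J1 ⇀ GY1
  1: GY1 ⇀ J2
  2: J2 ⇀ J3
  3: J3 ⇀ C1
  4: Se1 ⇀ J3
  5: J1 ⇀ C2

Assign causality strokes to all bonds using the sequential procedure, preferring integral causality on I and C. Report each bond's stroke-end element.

bond 4 stroke at J3  (source Se1 imposes e)
bond 3 stroke at J3  (C1 integral (e out))
bond 2 stroke at J2  (only one flow-in slot at J3)
bond 1 stroke at GY1  (J2: last free bond brings flow in)
bond 0 stroke at GY1  (GY GY1: same side as bond 1)
bond 5 stroke at J1  (closing 0-jn rule on J1)

bond 0 stroke at GY1
bond 1 stroke at GY1
bond 2 stroke at J2
bond 3 stroke at J3
bond 4 stroke at J3
bond 5 stroke at J1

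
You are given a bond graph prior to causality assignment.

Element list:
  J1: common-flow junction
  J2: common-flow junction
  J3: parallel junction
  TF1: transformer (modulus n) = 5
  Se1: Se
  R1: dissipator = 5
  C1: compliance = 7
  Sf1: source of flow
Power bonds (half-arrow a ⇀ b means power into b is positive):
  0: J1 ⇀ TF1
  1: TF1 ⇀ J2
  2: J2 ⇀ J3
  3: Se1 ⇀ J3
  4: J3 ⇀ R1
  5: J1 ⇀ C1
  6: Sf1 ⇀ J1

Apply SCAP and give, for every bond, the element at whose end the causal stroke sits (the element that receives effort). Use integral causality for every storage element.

#3 |J3  (Se1 (Se) sets effort on bond)
#6 |Sf1  (source Sf1 imposes f)
#0 |J1  (J1 flow already set via bond 6)
#5 |J1  (common-f at J1 fixed by 6)
#2 |J2  (common-e at J3 fixed by 3)
#4 |R1  (J3 effort already set via bond 3)
#1 |TF1  (TF1 one-in-one-out from 0)

bond 0 stroke at J1
bond 1 stroke at TF1
bond 2 stroke at J2
bond 3 stroke at J3
bond 4 stroke at R1
bond 5 stroke at J1
bond 6 stroke at Sf1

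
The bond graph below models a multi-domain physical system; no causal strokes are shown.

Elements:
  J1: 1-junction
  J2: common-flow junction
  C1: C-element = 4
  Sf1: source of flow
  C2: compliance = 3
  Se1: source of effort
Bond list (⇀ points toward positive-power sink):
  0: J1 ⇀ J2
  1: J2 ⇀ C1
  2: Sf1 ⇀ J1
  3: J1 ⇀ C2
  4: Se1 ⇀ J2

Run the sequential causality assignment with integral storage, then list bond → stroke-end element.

β0 stroke→J1
β1 stroke→J2
β2 stroke→Sf1
β3 stroke→J1
β4 stroke→J2

b2 stroke at Sf1  (source Sf1 imposes f)
b4 stroke at J2  (Se1: effort source, stroke at far end)
b0 stroke at J1  (1-jn J1 has f-setter on 2)
b3 stroke at J1  (J1 flow already set via bond 2)
b1 stroke at J2  (common-f at J2 fixed by 0)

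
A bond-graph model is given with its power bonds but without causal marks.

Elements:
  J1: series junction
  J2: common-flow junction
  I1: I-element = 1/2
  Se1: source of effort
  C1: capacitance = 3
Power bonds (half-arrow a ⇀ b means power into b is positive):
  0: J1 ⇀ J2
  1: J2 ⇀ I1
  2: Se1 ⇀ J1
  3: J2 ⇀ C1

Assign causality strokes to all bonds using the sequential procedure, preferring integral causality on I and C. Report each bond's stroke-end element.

#2 →J1  (source Se1 imposes e)
#0 →J2  (J1 needs exactly one f-in)
#1 →I1  (I1 outputs flow p/I1)
#3 →J2  (J2: bond 1 brought flow, rest push out)

#0 stroke→J2
#1 stroke→I1
#2 stroke→J1
#3 stroke→J2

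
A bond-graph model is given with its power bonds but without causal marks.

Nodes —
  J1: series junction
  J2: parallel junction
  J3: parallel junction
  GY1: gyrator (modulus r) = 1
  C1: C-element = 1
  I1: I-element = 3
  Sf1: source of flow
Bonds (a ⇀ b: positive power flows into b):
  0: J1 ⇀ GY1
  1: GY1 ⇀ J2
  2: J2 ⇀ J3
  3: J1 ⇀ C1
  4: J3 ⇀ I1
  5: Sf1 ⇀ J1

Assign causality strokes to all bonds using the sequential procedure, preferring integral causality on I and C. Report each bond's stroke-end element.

b5 stroke at Sf1  (Sf1: flow source, stroke at near end)
b0 stroke at J1  (J1: bond 5 brought flow, rest push out)
b3 stroke at J1  (J1 flow already set via bond 5)
b1 stroke at J2  (through GY1, causality inverts; strokes same side of GY1)
b2 stroke at J3  (common-e at J2 fixed by 1)
b4 stroke at I1  (J3: bond 2 brought effort, rest push out)

β0 |J1
β1 |J2
β2 |J3
β3 |J1
β4 |I1
β5 |Sf1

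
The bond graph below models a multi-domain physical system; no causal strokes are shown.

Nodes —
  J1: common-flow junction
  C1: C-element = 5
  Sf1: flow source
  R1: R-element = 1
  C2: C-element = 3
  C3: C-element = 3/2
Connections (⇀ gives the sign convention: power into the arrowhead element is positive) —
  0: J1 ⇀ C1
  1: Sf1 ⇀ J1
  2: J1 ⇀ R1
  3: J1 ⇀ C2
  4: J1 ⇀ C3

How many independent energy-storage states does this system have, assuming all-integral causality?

3  (C1, C2, C3 all integral)

b1 stroke at Sf1  (Sf1: flow source, stroke at near end)
b0 stroke at J1  (common-f at J1 fixed by 1)
b2 stroke at J1  (common-f at J1 fixed by 1)
b3 stroke at J1  (J1 flow already set via bond 1)
b4 stroke at J1  (J1: bond 1 brought flow, rest push out)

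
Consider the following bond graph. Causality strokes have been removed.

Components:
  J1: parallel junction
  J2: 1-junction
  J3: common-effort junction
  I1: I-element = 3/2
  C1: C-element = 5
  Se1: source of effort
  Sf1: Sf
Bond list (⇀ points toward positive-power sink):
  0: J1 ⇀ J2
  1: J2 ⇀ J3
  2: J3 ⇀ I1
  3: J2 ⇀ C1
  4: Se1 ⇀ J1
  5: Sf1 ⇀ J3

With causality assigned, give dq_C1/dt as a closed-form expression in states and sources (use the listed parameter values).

dq_C1/dt = -F_Sf1 + 2*p_I1/3

#4 →J1  (Se1: effort source, stroke at far end)
#5 →Sf1  (source Sf1 imposes f)
#0 →J2  (J1: bond 4 brought effort, rest push out)
#2 →I1  (I1 integral (f out))
#1 →J3  (J3: last free bond brings effort in)
#3 →J2  (J2 flow already set via bond 1)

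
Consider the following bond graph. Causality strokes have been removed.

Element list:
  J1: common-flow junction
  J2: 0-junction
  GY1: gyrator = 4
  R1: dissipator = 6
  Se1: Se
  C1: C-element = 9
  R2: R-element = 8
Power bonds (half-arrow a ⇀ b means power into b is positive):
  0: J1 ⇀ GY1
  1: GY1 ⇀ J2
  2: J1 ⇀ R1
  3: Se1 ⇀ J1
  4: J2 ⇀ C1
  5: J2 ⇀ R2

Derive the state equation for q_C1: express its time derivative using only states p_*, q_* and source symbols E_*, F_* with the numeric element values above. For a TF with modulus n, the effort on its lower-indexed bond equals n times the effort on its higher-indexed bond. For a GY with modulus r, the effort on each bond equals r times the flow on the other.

dq_C1/dt = E_Se1/4 - q_C1/18

b3 stroke at J1  (Se1: effort source, stroke at far end)
b4 stroke at J2  (prefer integral on C1)
b1 stroke at GY1  (0-jn J2 has e-setter on 4)
b5 stroke at R2  (common-e at J2 fixed by 4)
b0 stroke at GY1  (GY1 both-in/both-out from 1)
b2 stroke at J1  (1-jn J1 has f-setter on 0)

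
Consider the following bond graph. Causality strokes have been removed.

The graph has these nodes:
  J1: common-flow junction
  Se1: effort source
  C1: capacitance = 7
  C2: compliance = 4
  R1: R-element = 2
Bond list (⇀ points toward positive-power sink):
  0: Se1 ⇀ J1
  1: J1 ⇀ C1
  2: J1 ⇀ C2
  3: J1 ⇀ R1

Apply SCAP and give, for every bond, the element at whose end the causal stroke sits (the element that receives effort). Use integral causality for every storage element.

β0 stroke→J1  (Se1 (Se) sets effort on bond)
β1 stroke→J1  (C1 outputs effort q/C1)
β2 stroke→J1  (C2: C, integral causality)
β3 stroke→R1  (J1: last free bond brings flow in)

#0 stroke at J1
#1 stroke at J1
#2 stroke at J1
#3 stroke at R1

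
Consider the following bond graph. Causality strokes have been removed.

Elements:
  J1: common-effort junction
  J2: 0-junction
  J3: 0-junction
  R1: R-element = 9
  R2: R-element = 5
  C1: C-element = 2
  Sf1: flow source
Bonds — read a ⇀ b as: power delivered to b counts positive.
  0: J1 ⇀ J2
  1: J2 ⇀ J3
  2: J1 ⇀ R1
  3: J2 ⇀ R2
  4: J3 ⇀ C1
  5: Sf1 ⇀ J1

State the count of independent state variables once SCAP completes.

bond 5 stroke at Sf1  (Sf1 fixes flow; stroke at Sf1)
bond 4 stroke at J3  (prefer integral on C1)
bond 1 stroke at J2  (0-jn J3 has e-setter on 4)
bond 0 stroke at J1  (common-e at J2 fixed by 1)
bond 3 stroke at R2  (0-jn J2 has e-setter on 1)
bond 2 stroke at R1  (J1 effort already set via bond 0)

1  (C1 all integral)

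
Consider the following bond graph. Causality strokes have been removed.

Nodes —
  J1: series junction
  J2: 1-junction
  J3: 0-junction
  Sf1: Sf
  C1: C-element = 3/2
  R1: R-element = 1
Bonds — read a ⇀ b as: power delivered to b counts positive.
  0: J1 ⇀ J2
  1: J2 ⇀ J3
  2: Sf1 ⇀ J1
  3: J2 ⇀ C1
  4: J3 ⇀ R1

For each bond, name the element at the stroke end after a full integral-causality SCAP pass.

β2 stroke at Sf1  (Sf1: flow source, stroke at near end)
β0 stroke at J1  (J1 flow already set via bond 2)
β1 stroke at J2  (1-jn J2 has f-setter on 0)
β3 stroke at J2  (1-jn J2 has f-setter on 0)
β4 stroke at J3  (only one effort-in slot at J3)

β0 stroke→J1
β1 stroke→J2
β2 stroke→Sf1
β3 stroke→J2
β4 stroke→J3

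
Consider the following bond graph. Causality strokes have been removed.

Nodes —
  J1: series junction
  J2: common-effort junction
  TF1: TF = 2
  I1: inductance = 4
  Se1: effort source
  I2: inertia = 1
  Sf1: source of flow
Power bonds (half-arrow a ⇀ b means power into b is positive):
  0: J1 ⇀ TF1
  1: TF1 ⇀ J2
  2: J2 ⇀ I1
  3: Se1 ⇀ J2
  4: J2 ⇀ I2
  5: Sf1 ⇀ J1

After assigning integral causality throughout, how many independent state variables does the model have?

2  (I1, I2 all integral)

#3 stroke→J2  (Se1 (Se) sets effort on bond)
#5 stroke→Sf1  (source Sf1 imposes f)
#0 stroke→J1  (J1 flow already set via bond 5)
#1 stroke→TF1  (common-e at J2 fixed by 3)
#2 stroke→I1  (J2 effort already set via bond 3)
#4 stroke→I2  (common-e at J2 fixed by 3)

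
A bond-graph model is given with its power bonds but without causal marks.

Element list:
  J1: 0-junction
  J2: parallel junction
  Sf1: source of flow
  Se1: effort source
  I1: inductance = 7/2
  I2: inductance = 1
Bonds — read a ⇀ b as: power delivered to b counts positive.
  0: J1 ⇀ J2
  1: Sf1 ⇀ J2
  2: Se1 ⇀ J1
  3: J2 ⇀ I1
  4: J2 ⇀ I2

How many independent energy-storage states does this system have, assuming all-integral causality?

2  (I1, I2 all integral)

bond 1 stroke at Sf1  (Sf1: flow source, stroke at near end)
bond 2 stroke at J1  (Se1 (Se) sets effort on bond)
bond 0 stroke at J2  (common-e at J1 fixed by 2)
bond 3 stroke at I1  (0-jn J2 has e-setter on 0)
bond 4 stroke at I2  (J2: bond 0 brought effort, rest push out)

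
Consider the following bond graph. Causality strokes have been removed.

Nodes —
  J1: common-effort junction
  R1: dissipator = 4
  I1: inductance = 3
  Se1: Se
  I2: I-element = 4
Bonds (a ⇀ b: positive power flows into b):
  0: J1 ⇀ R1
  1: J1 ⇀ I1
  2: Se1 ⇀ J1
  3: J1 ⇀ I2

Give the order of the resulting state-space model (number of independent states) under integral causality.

#2 stroke→J1  (Se1 fixes effort; stroke away)
#0 stroke→R1  (common-e at J1 fixed by 2)
#1 stroke→I1  (J1 effort already set via bond 2)
#3 stroke→I2  (0-jn J1 has e-setter on 2)

2  (I1, I2 all integral)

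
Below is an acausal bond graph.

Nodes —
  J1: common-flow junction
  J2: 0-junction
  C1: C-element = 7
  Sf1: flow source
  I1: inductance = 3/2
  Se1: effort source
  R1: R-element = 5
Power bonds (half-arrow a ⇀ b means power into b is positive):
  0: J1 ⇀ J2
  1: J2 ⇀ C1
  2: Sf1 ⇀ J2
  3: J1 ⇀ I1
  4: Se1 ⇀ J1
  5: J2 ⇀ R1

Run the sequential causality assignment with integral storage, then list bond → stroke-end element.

bond 2 stroke→Sf1  (source Sf1 imposes f)
bond 4 stroke→J1  (Se1 (Se) sets effort on bond)
bond 1 stroke→J2  (C1 outputs effort q/C1)
bond 0 stroke→J1  (0-jn J2 has e-setter on 1)
bond 5 stroke→R1  (common-e at J2 fixed by 1)
bond 3 stroke→I1  (J1: last free bond brings flow in)

β0 →J1
β1 →J2
β2 →Sf1
β3 →I1
β4 →J1
β5 →R1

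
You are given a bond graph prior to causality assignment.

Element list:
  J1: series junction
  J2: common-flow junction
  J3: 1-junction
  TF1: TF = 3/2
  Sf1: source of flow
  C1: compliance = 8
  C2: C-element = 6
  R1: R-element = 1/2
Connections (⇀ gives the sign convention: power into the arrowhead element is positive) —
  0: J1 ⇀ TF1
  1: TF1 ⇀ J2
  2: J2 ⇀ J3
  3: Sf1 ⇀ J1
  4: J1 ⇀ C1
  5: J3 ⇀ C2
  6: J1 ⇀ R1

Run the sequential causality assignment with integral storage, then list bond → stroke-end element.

#0 |J1
#1 |TF1
#2 |J2
#3 |Sf1
#4 |J1
#5 |J3
#6 |J1

bond 3 stroke→Sf1  (source Sf1 imposes f)
bond 0 stroke→J1  (J1: bond 3 brought flow, rest push out)
bond 4 stroke→J1  (common-f at J1 fixed by 3)
bond 6 stroke→J1  (J1: bond 3 brought flow, rest push out)
bond 1 stroke→TF1  (TF1 one-in-one-out from 0)
bond 2 stroke→J2  (J2 flow already set via bond 1)
bond 5 stroke→J3  (J3: bond 2 brought flow, rest push out)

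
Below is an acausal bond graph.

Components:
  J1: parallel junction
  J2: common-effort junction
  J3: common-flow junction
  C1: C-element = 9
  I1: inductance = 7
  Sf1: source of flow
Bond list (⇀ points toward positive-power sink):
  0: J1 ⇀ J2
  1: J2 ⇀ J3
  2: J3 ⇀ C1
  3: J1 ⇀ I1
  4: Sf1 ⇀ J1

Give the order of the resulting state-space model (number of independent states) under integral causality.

2  (C1, I1 all integral)

b4 stroke→Sf1  (Sf1 (Sf) sets flow on bond)
b2 stroke→J3  (prefer integral on C1)
b1 stroke→J2  (closing 1-jn rule on J3)
b0 stroke→J1  (common-e at J2 fixed by 1)
b3 stroke→I1  (J1 effort already set via bond 0)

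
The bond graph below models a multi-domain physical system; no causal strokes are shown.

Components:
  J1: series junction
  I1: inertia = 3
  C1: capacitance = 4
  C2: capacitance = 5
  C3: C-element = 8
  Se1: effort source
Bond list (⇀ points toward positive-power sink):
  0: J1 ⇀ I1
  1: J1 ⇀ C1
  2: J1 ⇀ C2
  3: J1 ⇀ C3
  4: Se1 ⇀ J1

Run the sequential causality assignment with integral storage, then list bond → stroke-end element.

b4 |J1  (Se1: effort source, stroke at far end)
b0 |I1  (I1: I, integral causality)
b1 |J1  (J1 flow already set via bond 0)
b2 |J1  (J1 flow already set via bond 0)
b3 |J1  (common-f at J1 fixed by 0)

bond 0 stroke→I1
bond 1 stroke→J1
bond 2 stroke→J1
bond 3 stroke→J1
bond 4 stroke→J1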